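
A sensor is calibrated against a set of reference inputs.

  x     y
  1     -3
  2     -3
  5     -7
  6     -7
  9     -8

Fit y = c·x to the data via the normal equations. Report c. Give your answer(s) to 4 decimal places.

Forming AᵀA = [[147]] and Aᵀy = [-158]ᵀ gives AᵀA·[c]ᵀ = Aᵀy.
Hence c = -158 / 147 ≈ -1.07483.

c = -1.0748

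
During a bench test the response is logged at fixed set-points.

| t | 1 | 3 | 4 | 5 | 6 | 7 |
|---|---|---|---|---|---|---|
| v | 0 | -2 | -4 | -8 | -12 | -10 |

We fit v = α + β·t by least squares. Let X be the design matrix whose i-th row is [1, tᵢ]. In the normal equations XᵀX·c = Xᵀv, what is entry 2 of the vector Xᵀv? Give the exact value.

-204

Entry 2 ↔ basis t, so (Xᵀv)_{2} = Σᵢ (t)·vᵢ = (1)·(0) + (3)·(-2) + (4)·(-4) + (5)·(-8) + (6)·(-12) + (7)·(-10) = -204.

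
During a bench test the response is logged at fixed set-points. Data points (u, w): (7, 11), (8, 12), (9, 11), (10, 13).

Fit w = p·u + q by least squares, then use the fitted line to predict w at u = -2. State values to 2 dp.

ŵ = 6.50

Forming XᵀX = [[294, 34]; [34, 4]] and Xᵀw = [402, 47]ᵀ gives XᵀX·[p, q]ᵀ = Xᵀw.
Eliminating q: 4·(row 1) − 34·(row 2) gives 20·p = 4·402 − 34·47 = 10, so p = 1/2.
Then q = (47 − 34·(1/2))/4 = 15/2.
At u = -2: ŵ = (1/2)·(-2) + (15/2)·(1) = 13/2.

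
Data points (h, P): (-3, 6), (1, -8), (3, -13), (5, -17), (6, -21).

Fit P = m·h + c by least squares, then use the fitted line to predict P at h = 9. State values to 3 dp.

P̂ = -29.781

Setting ∂/∂m … = 0 gives: 80·m + 12·c = -276;  12·m + 5·c = -53.
Eliminating c: 5·(row 1) − 12·(row 2) gives 256·m = 5·(-276) − 12·(-53) = -744, so m = -93/32.
Then c = ((-53) − 12·(-93/32))/5 = -29/8.
At h = 9: P̂ = (-93/32)·(9) + (-29/8)·(1) = -953/32.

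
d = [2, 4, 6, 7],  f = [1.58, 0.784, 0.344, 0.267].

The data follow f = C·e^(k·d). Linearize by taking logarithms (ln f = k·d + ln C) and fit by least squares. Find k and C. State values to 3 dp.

Let Y = ln f. Fitting Y = k·d + ln C by least squares:
Σd = 19.0000, Σ(d)² = 105.0000, Σln f = -2.1735, Σd·ln f = -15.7048.
Equations: 105.0000·k + 19.0000·ln C = -15.7048;  19.0000·k + 4·ln C = -2.1735.
Slope k = (n·Σd·ln f − Σd·Σln f)/(n·Σ(d)² − (Σd)²) = (4·-15.7048 − 19.0000·-2.1735)/59.0000 = -0.36478; ln C = (Σln f − k·Σd)/n = 1.18930, so C = exp(1.18930) = 3.28478.

k = -0.365, C = 3.285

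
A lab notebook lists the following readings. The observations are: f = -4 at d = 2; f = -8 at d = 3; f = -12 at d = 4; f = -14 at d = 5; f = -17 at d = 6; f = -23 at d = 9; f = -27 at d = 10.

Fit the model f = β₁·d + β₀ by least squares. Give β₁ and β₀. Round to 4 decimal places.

β₁ = -2.6809, β₀ = -0.0638

From the data, Σd·d = 271, Σd = 39, Σ1 = 7.
And Σd·f = -729, Σf = -105.
Eliminating β₀: 7·(row 1) − 39·(row 2) gives 376·β₁ = 7·(-729) − 39·(-105) = -1008, so β₁ = -126/47.
Then β₀ = ((-105) − 39·(-126/47))/7 = -3/47.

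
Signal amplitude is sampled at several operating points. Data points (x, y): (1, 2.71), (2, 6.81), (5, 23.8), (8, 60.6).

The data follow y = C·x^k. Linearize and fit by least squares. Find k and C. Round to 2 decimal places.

With ln yᵢ as the transformed response and ln xᵢ as the regressor:
XᵀX = [[7.3948, 4.3820]; [4.3820, 4]], rhs = [14.9658, 10.1893]ᵀ  (here Σln x = 4.3820, Σ(ln x)² = 7.3948, Σln y = 10.1893, Σln x·ln y = 14.9658).
Solving (det = 10.3771): k = 1.46604, ln C = 0.94128, so C = exp(0.94128) = 2.56325.

k = 1.47, C = 2.56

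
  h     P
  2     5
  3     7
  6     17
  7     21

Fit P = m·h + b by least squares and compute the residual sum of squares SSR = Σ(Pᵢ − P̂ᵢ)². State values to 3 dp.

With design matrix M, MᵀM = [[98, 18]; [18, 4]] and MᵀP = [280, 50]ᵀ.
Determinant 98·4 − 18² = 68.
m = (280·4 − 18·50)/68 = 55/17; b = (98·50 − 18·280)/68 = -35/17.
Residuals: 10/17, -11/17, -6/17, 7/17; SSR = 18/17.

SSR = 1.059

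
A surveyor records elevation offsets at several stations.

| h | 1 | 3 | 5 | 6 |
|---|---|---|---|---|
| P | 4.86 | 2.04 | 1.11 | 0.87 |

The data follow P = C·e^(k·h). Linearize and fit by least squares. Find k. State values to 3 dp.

Let Y = ln P. Fitting Y = k·h + ln C by least squares:
AᵀA = [[71.0000, 15.0000]; [15.0000, 4]], rhs = [3.4061, 2.2591]ᵀ  (here Σh = 15.0000, Σ(h)² = 71.0000, Σln P = 2.2591, Σh·ln P = 3.4061).
Slope k = (n·Σh·ln P − Σh·Σln P)/(n·Σ(h)² − (Σh)²) = (4·3.4061 − 15.0000·2.2591)/59.0000 = -0.34342; ln C = (Σln P − k·Σh)/n = 1.85260.

k = -0.343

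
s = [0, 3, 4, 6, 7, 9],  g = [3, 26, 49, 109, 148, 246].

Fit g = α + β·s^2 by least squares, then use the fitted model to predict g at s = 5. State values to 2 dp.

ĝ = 76.21

With design matrix X, XᵀX = [[6, 191]; [191, 10595]] and Xᵀg = [581, 32120]ᵀ.
Δ = 6·10595 − 191² = 27089.
α = (581·10595 − 191·32120)/27089 = 20775/27089; β = (6·32120 − 191·581)/27089 = 81749/27089.
At s = 5: ĝ = (20775/27089)·(1) + (81749/27089)·(25) = 2064500/27089.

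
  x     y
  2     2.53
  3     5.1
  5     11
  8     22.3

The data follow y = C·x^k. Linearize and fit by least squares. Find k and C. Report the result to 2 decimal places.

k = 1.56, C = 0.88

Linearized form: ln y = k·ln x + ln C. From the 4 transformed points,
Σln x = 5.4806, Σ(ln x)² = 8.6018, Σln y = 8.0599, Σln x·ln y = 12.7484.
Equations: 8.6018·k + 5.4806·ln C = 12.7484;  5.4806·k + 4·ln C = 8.0599.
Slope k = (n·Σln x·ln y − Σln x·Σln y)/(n·Σ(ln x)² − (Σln x)²) = (4·12.7484 − 5.4806·8.0599)/4.3697 = 1.56072; ln C = (Σln y − k·Σln x)/n = -0.12345, so C = exp(-0.12345) = 0.88387.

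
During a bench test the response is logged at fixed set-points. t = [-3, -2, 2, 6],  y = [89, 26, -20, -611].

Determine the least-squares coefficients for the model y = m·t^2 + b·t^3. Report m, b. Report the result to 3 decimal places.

m = 0.897, b = -2.978

Sums needed: Σt^2·t^2 = 1409, Σt^2·t^3 = 7533, Σt^3·t^3 = 47513.
Moment sums: Σt^2·y = -21171, Σt^3·y = -134747.
Normal equations: [[1409, 7533]; [7533, 47513]]·[m, b]ᵀ = [-21171, -134747]ᵀ.
Eliminating b: 47513·(row 1) − 7533·(row 2) gives 10199728·m = 47513·(-21171) − 7533·(-134747) = 9151428, so m = 207987/231812.
Then b = ((-134747) − 7533·(207987/231812))/47513 = -690395/231812.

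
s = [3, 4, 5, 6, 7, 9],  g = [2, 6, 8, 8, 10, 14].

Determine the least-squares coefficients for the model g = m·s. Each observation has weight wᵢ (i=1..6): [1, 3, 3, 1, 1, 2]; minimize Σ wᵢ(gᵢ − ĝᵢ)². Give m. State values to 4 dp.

From the data, Σwᵢ·s·s = 379.
Right-hand side: Σwᵢ·s·g = 568.
So AᵀWA·[m]ᵀ = AᵀWg: [[379]]·[m]ᵀ = [568]ᵀ.
m = 568/379 = 1.49868.

m = 1.4987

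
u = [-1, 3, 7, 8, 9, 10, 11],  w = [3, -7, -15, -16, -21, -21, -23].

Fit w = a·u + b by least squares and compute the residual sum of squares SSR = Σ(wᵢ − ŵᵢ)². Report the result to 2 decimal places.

SSR = 5.66

Entries of XᵀX: Σu·u = 425, Σu = 47, Σ1 = 7.
For Xᵀw: Σu·w = -909, Σw = -100.
det = 425·7 − 47² = 766.
a = ((-909)·7 − 47·(-100))/766 = -1663/766; b = (425·(-100) − 47·(-909))/766 = 223/766.
Residuals: 206/383, -298/383, -36/383, 825/766, -671/383, 321/766, 226/383; SSR = 4333/766.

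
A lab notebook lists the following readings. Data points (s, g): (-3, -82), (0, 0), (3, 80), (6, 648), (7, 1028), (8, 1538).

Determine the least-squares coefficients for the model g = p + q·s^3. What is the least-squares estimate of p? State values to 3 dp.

Forming XᵀX = [[6, 1071]; [1071, 427907]] and Xᵀg = [3212, 1284402]ᵀ gives XᵀX·[p, q]ᵀ = Xᵀg.
Δ = 6·427907 − 1071² = 1420401.
p = (3212·427907 − 1071·1284402)/1420401 = -68074/83553; q = (6·1284402 − 1071·3212)/1420401 = 1422120/473467.

p = -0.815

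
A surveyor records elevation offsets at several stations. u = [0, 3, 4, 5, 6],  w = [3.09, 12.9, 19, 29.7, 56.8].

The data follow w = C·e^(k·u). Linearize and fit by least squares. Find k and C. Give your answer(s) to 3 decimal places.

k = 0.473, C = 3.034

Let Y = ln w. Fitting Y = k·u + ln C by least squares:
Σu = 18.0000, Σ(u)² = 86.0000, Σln w = 14.0605, Σu·ln w = 60.6424.
Equations: 86.0000·k + 18.0000·ln C = 60.6424;  18.0000·k + 5·ln C = 14.0605.
Δ = 86.0000·5 − (18.0000)² = 106.0000; k = (60.6424·5 − 18.0000·14.0605)/106.0000 = 0.47285, ln C = (86.0000·14.0605 − 18.0000·60.6424)/106.0000 = 1.10983, so C = exp(1.10983) = 3.03384.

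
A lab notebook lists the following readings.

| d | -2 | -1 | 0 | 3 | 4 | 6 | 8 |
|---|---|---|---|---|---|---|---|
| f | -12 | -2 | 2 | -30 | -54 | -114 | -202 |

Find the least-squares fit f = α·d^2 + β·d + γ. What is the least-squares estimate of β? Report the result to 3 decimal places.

β = -0.768

Normal-equation sums: Σd^2·d^2 = 5746, Σd^2·d = 810, Σd^2 = 130, Σd·d = 130, Σd = 18, Σ1 = 7.
Right-hand side: Σd^2·f = -18216, Σd·f = -2580, Σf = -412.
Inverting the 3×3 Gram matrix, [α, β, γ]ᵀ = [-20131/6576, -1683/2192, -25/822]ᵀ.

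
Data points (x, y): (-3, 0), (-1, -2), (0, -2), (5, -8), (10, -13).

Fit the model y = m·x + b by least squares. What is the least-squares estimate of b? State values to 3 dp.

Forming AᵀA = [[135, 11]; [11, 5]] and Aᵀy = [-168, -25]ᵀ gives AᵀA·[m, b]ᵀ = Aᵀy.
Eliminating b: 5·(row 1) − 11·(row 2) gives 554·m = 5·(-168) − 11·(-25) = -565, so m = -565/554.
Then b = ((-25) − 11·(-565/554))/5 = -1527/554.

b = -2.756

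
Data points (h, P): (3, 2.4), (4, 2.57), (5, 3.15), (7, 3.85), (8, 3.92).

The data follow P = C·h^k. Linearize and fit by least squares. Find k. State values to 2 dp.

k = 0.55

With ln Pᵢ as the transformed response and ln hᵢ as the regressor:
Σln h = 8.1197, Σ(ln h)² = 13.8297, Σln P = 5.6809, Σln h·ln P = 9.5809.
Equations: 13.8297·k + 8.1197·ln C = 9.5809;  8.1197·k + 5·ln C = 5.6809.
Solving (det = 3.2190): k = 0.55209, ln C = 0.23962.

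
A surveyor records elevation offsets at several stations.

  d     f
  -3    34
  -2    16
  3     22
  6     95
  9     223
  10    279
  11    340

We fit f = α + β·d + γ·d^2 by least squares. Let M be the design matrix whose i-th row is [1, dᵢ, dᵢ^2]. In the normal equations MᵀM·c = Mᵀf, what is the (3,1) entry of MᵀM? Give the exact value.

Row 3 ↔ basis d^2, column 1 ↔ basis 1, so (MᵀM)_{3,1} = Σᵢ d^2 = (9)·(1) + (4)·(1) + (9)·(1) + (36)·(1) + (81)·(1) + (100)·(1) + (121)·(1) = 360.

360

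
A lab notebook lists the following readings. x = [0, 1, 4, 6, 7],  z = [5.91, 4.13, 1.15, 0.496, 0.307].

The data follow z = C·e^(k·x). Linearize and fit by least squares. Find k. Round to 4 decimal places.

Taking logs, ln z = k·x + ln C, so regress ln z on x.
Σx = 18.0000, Σ(x)² = 102.0000, Σln z = 1.4526, Σx·ln z = -10.4961.
Equations: 102.0000·k + 18.0000·ln C = -10.4961;  18.0000·k + 5·ln C = 1.4526.
Δ = 102.0000·5 − (18.0000)² = 186.0000; k = (-10.4961·5 − 18.0000·1.4526)/186.0000 = -0.42273, ln C = (102.0000·1.4526 − 18.0000·-10.4961)/186.0000 = 1.81234.

k = -0.4227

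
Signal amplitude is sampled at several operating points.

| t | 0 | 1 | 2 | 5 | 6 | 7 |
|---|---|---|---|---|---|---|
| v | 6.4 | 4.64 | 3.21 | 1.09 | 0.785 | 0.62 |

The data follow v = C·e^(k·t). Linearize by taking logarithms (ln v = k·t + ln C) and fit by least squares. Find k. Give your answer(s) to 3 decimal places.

k = -0.343

Taking logs, ln v = k·t + ln C, so regress ln v on t.
Σt = 21.0000, Σ(t)² = 115.0000, Σln v = 3.9234, Σt·ln v = -0.5005.
Equations: 115.0000·k + 21.0000·ln C = -0.5005;  21.0000·k + 6·ln C = 3.9234.
Δ = 115.0000·6 − (21.0000)² = 249.0000; k = (-0.5005·6 − 21.0000·3.9234)/249.0000 = -0.34295, ln C = (115.0000·3.9234 − 21.0000·-0.5005)/249.0000 = 1.85420.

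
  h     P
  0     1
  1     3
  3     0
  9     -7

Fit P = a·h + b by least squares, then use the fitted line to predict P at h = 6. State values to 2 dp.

P̂ = -3.58

XᵀX·[a, b]ᵀ = XᵀP reads: 91·a + 13·b = -60;  13·a + 4·b = -3.
det = 91·4 − 13² = 195.
a = ((-60)·4 − 13·(-3))/195 = -67/65; b = (91·(-3) − 13·(-60))/195 = 13/5.
At h = 6: P̂ = (-67/65)·(6) + (13/5)·(1) = -233/65.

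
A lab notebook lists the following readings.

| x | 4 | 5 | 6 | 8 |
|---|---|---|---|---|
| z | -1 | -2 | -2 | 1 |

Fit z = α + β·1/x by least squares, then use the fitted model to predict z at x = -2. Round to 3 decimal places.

Compute the Gram sums: Σ1 = 4, Σ1/x = 89/120, Σ1/x·1/x = 2101/14400.
And Σz = -4, Σ1/x·z = -103/120.
So MᵀM·[α, β]ᵀ = Mᵀz: [[4, 89/120]; [89/120, 2101/14400]]·[α, β]ᵀ = [-4, -103/120]ᵀ.
Δ = 4·(2101/14400) − (89/120)² = 161/4800.
α = ((-4)·(2101/14400) − (89/120)·(-103/120))/(161/4800) = 109/69; β = (4·(-103/120) − (89/120)·(-4))/(161/4800) = -320/23.
At x = -2: ẑ = (109/69)·(1) + (-320/23)·(-1/2) = 589/69.

ẑ = 8.536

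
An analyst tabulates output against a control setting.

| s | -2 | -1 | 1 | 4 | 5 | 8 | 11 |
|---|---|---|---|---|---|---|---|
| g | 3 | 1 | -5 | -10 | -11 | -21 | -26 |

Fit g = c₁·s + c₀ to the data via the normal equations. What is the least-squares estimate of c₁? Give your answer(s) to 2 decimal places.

Sums needed: Σs·s = 232, Σs = 26, Σ1 = 7.
Right-hand side: Σs·g = -561, Σg = -69.
So AᵀA·[c₁, c₀]ᵀ = Aᵀg: [[232, 26]; [26, 7]]·[c₁, c₀]ᵀ = [-561, -69]ᵀ.
Δ = 232·7 − 26² = 948.
c₁ = ((-561)·7 − 26·(-69))/948 = -9/4; c₀ = (232·(-69) − 26·(-561))/948 = -3/2.

c₁ = -2.25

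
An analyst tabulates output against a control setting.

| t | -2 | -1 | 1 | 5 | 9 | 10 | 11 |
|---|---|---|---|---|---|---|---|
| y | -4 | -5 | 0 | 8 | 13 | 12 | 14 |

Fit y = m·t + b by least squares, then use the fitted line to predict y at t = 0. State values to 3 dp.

ŷ = -1.609

Compute the Gram sums: Σt·t = 333, Σt = 33, Σ1 = 7.
And Σt·y = 444, Σy = 38.
Normal equations: [[333, 33]; [33, 7]]·[m, b]ᵀ = [444, 38]ᵀ.
Determinant 333·7 − 33² = 1242.
m = (444·7 − 33·38)/1242 = 103/69; b = (333·38 − 33·444)/1242 = -37/23.
At t = 0: ŷ = (103/69)·(0) + (-37/23)·(1) = -37/23.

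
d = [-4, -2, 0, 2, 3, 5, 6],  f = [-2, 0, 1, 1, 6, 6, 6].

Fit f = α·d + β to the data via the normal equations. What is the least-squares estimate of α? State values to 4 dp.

α = 0.8566

Compute the Gram sums: Σd·d = 94, Σd = 10, Σ1 = 7.
Moment sums: Σd·f = 94, Σf = 18.
Determinant 94·7 − 10² = 558.
α = (94·7 − 10·18)/558 = 239/279; β = (94·18 − 10·94)/558 = 376/279.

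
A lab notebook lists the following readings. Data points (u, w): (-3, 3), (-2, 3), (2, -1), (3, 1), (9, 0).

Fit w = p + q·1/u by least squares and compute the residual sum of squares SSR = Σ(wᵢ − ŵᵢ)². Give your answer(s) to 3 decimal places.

MᵀM·[p, q]ᵀ = Mᵀw reads: 5·p + (1/9)·q = 6;  (1/9)·p + (119/162)·q = -8/3.
det = 5·(119/162) − (1/9)² = 593/162.
p = (6·(119/162) − (1/9)·(-8/3))/(593/162) = 762/593; q = (5·(-8/3) − (1/9)·6)/(593/162) = -2268/593.
Residuals: 261/593, -117/593, -221/593, 587/593, -510/593; SSR = 1240/593.

SSR = 2.091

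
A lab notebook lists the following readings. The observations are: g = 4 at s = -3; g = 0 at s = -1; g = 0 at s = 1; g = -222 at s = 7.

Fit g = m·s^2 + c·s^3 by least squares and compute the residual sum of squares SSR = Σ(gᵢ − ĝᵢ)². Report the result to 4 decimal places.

From the data, Σs^2·s^2 = 2484, Σs^2·s^3 = 16564, Σs^3·s^3 = 118380.
Moment sums: Σs^2·g = -10842, Σs^3·g = -76254.
AᵀA·[m, c]ᵀ = Aᵀg becomes [[2484, 16564]; [16564, 118380]]·[m, c]ᵀ = [-10842, -76254]ᵀ.
Eliminating c: 118380·(row 1) − 16564·(row 2) gives 19689824·m = 118380·(-10842) − 16564·(-76254) = -20404704, so m = -637647/615307.
Then c = ((-76254) − 16564·(-637647/615307))/118380 = -614253/1230614.
Residuals: -184729/1230614, 661041/1230614, 171777/111874, -2589/175802; SSR = 1642195/615307.

SSR = 2.6689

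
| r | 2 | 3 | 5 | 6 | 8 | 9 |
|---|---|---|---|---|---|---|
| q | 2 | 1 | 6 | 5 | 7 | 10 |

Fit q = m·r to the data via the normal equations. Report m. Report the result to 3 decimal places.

With design matrix X, XᵀX = [[219]] and Xᵀq = [213]ᵀ.
m = 213/219 = 0.972603.

m = 0.973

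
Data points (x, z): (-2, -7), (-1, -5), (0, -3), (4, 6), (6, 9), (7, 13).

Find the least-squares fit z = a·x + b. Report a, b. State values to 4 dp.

a = 2.1500, b = -2.8500

AᵀA·[a, b]ᵀ = Aᵀz reads: 106·a + 14·b = 188;  14·a + 6·b = 13.
det = 106·6 − 14² = 440.
a = (188·6 − 14·13)/440 = 43/20; b = (106·13 − 14·188)/440 = -57/20.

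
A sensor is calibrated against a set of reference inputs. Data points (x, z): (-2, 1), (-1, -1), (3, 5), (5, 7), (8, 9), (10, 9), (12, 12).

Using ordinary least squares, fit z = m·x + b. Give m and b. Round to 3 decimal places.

Sums needed: Σx·x = 347, Σx = 35, Σ1 = 7.
Right-hand side: Σx·z = 355, Σz = 42.
AᵀA·[m, b]ᵀ = Aᵀz becomes [[347, 35]; [35, 7]]·[m, b]ᵀ = [355, 42]ᵀ.
Δ = 347·7 − 35² = 1204.
m = (355·7 − 35·42)/1204 = 145/172; b = (347·42 − 35·355)/1204 = 307/172.

m = 0.843, b = 1.785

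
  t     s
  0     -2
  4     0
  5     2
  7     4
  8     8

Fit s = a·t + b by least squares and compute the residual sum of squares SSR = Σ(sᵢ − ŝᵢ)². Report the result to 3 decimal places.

SSR = 8.392

Setting ∂/∂a … = 0 gives: 154·a + 24·b = 102;  24·a + 5·b = 12.
Determinant 154·5 − 24² = 194.
a = (102·5 − 24·12)/194 = 111/97; b = (154·12 − 24·102)/194 = -300/97.
Residuals: 106/97, -144/97, -61/97, -89/97, 188/97; SSR = 814/97.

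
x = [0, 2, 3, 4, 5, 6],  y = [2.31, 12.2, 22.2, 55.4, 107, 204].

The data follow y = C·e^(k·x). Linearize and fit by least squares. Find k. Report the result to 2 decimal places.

k = 0.75

Linearized form: ln y = k·x + ln C. From the 6 transformed points,
Over the data: Σx = 20.0000, Σ(x)² = 90.0000, Σln y = 20.4443, Σx·ln y = 85.6343.
Normal system: [[90.0000, 20.0000]; [20.0000, 6]]·[k, ln C]ᵀ = [85.6343, 20.4443]ᵀ.
Solving (det = 140.0000): k = 0.74943, ln C = 0.90929.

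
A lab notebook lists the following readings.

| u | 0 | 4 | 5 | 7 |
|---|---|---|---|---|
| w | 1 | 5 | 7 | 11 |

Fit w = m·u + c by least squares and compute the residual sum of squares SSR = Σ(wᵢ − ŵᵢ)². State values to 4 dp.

SSR = 2.1538

Forming MᵀM = [[90, 16]; [16, 4]] and Mᵀw = [132, 24]ᵀ gives MᵀM·[m, c]ᵀ = Mᵀw.
Δ = 90·4 − 16² = 104.
m = (132·4 − 16·24)/104 = 18/13; c = (90·24 − 16·132)/104 = 6/13.
Residuals: 7/13, -1, -5/13, 11/13; SSR = 28/13.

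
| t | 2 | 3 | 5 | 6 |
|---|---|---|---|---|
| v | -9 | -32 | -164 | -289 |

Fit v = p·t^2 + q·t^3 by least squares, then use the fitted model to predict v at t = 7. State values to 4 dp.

v̂ = -465.7222

Normal-equation sums: Σt^2·t^2 = 2018, Σt^2·t^3 = 11176, Σt^3·t^3 = 63074.
For Xᵀv: Σt^2·v = -14828, Σt^3·v = -83860.
XᵀX·[p, q]ᵀ = Xᵀv becomes [[2018, 11176]; [11176, 63074]]·[p, q]ᵀ = [-14828, -83860]ᵀ.
det = 2018·63074 − 11176² = 2380356.
p = ((-14828)·63074 − 11176·(-83860))/2380356 = 14834/18033; q = (2018·(-83860) − 11176·(-14828))/2380356 = -292646/198363.
At t = 7: v̂ = (14834/18033)·(49) + (-292646/198363)·(343) = -92382052/198363.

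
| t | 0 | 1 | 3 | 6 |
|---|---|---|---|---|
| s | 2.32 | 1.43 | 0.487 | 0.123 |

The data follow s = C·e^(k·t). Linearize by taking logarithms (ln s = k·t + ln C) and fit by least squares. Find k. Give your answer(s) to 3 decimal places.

With ln sᵢ as the transformed response and tᵢ as the regressor:
XᵀX = [[46.0000, 10.0000]; [10.0000, 4]], rhs = [-14.3742, -1.6158]ᵀ  (here Σt = 10.0000, Σ(t)² = 46.0000, Σln s = -1.6158, Σt·ln s = -14.3742).
Δ = 46.0000·4 − (10.0000)² = 84.0000; k = (-14.3742·4 − 10.0000·-1.6158)/84.0000 = -0.49213, ln C = (46.0000·-1.6158 − 10.0000·-14.3742)/84.0000 = 0.82636.

k = -0.492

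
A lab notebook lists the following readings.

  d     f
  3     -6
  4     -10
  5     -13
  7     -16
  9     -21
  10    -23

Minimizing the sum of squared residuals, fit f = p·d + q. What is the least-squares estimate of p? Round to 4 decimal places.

p = -2.2966

The normal equations are: 280·p + 38·q = -654;  38·p + 6·q = -89.
Determinant 280·6 − 38² = 236.
p = ((-654)·6 − 38·(-89))/236 = -271/118; q = (280·(-89) − 38·(-654))/236 = -17/59.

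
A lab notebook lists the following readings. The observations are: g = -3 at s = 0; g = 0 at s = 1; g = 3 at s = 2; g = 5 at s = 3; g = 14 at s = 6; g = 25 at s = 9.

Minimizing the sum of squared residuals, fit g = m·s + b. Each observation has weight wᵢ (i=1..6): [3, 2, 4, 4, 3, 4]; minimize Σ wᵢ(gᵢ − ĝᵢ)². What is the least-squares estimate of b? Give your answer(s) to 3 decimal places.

b = -3.485

Normal-equation sums: Σwᵢ·s·s = 486, Σwᵢ·s = 76, Σwᵢ·1 = 20.
Moment sums: Σwᵢ·s·g = 1236, Σwᵢ·g = 165.
So XᵀWX·[m, b]ᵀ = XᵀWg: [[486, 76]; [76, 20]]·[m, b]ᵀ = [1236, 165]ᵀ.
Eliminating b: 20·(row 1) − 76·(row 2) gives 3944·m = 20·1236 − 76·165 = 12180, so m = 105/34.
Then b = (165 − 76·(105/34))/20 = -237/68.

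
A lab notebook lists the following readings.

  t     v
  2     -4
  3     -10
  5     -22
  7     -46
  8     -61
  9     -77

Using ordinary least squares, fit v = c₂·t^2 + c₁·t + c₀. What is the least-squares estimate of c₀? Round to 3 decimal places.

The normal system XᵀX·[c₂, c₁, c₀]ᵀ = Xᵀv is [[13780, 1744, 232]; [1744, 232, 34]; [232, 34, 6]]·[c₂, c₁, c₀]ᵀ = [-13051, -1651, -220]ᵀ.
Inverting the 3×3 Gram matrix, [c₂, c₁, c₀]ᵀ = [-515/484, 323/242, -747/242]ᵀ.

c₀ = -3.087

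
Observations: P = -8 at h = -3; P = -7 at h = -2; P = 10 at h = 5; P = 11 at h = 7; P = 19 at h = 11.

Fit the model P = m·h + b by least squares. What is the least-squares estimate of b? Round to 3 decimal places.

The normal equations are: 208·m + 18·b = 374;  18·m + 5·b = 25.
Δ = 208·5 − 18² = 716.
m = (374·5 − 18·25)/716 = 355/179; b = (208·25 − 18·374)/716 = -383/179.

b = -2.140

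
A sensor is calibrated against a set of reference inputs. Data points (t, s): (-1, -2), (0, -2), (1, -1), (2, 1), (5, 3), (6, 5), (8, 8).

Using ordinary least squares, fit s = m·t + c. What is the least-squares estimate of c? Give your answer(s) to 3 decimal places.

The normal system MᵀM·[m, c]ᵀ = Mᵀs is [[131, 21]; [21, 7]]·[m, c]ᵀ = [112, 12]ᵀ.
Eliminating c: 7·(row 1) − 21·(row 2) gives 476·m = 7·112 − 21·12 = 532, so m = 19/17.
Then c = (12 − 21·(19/17))/7 = -195/119.

c = -1.639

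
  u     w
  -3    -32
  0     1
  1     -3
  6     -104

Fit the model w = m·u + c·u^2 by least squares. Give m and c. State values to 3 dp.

m = 1.280, c = -3.105

Entries of XᵀX: Σu·u = 46, Σu·u^2 = 190, Σu^2·u^2 = 1378.
For Xᵀw: Σu·w = -531, Σu^2·w = -4035.
So XᵀX·[m, c]ᵀ = Xᵀw: [[46, 190]; [190, 1378]]·[m, c]ᵀ = [-531, -4035]ᵀ.
det = 46·1378 − 190² = 27288.
m = ((-531)·1378 − 190·(-4035))/27288 = 2911/2274; c = (46·(-4035) − 190·(-531))/27288 = -3530/1137.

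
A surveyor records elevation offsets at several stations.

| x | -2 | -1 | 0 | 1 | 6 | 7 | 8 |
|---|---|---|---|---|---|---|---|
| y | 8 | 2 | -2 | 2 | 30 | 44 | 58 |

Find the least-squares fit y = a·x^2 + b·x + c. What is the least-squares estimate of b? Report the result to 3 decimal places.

b = -1.370

AᵀA·[a, b, c]ᵀ = Aᵀy reads: 7811·a + 1063·b + 155·c = 6984;  1063·a + 155·b + 19·c = 936;  155·a + 19·b + 7·c = 142.
(Σx^2·x^2 = 7811, Σx^2·x = 1063, Σx^2 = 155, Σx·x = 155, Σx = 19, Σ1 = 7, Σx^2·y = 6984, Σx·y = 936, Σy = 142.)
Solving the 3×3 system (Gaussian elimination) gives a = 1813/1682, b = -2305/1682, c = 4/29.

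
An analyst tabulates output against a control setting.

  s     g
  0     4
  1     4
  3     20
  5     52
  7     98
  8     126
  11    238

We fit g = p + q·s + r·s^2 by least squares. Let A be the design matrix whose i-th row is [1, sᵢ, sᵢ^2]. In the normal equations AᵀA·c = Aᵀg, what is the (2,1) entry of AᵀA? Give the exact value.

35

Row 2 ↔ basis s, column 1 ↔ basis 1, so (AᵀA)_{2,1} = Σᵢ s = (0)·(1) + (1)·(1) + (3)·(1) + (5)·(1) + (7)·(1) + (8)·(1) + (11)·(1) = 35.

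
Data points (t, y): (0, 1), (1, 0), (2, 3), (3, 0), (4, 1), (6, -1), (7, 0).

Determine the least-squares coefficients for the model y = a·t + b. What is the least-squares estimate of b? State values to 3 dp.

b = 1.333

With design matrix M, MᵀM = [[115, 23]; [23, 7]] and Mᵀy = [4, 4]ᵀ.
Determinant 115·7 − 23² = 276.
a = (4·7 − 23·4)/276 = -16/69; b = (115·4 − 23·4)/276 = 4/3.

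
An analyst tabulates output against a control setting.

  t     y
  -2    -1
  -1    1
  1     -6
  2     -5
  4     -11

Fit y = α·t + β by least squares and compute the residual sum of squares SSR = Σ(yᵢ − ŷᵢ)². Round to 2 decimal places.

Entries of XᵀX: Σt·t = 26, Σt = 4, Σ1 = 5.
Moment sums: Σt·y = -59, Σy = -22.
Normal equations: [[26, 4]; [4, 5]]·[α, β]ᵀ = [-59, -22]ᵀ.
Δ = 26·5 − 4² = 114.
α = ((-59)·5 − 4·(-22))/114 = -69/38; β = (26·(-22) − 4·(-59))/114 = -56/19.
Residuals: -32/19, 81/38, -47/38, 30/19, -15/19; SSR = 457/38.

SSR = 12.03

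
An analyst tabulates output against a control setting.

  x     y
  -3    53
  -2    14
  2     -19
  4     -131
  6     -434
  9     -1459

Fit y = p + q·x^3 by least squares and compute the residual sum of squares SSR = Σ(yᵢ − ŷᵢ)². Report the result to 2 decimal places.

SSR = 3.06

From the data, Σ1 = 6, Σx^3 = 982, Σx^3·x^3 = 583050.
Right-hand side: Σy = -1976, Σx^3·y = -1167434.
Eliminating q: 583050·(row 1) − 982·(row 2) gives 2533976·p = 583050·(-1976) − 982·(-1167434) = -5686612, so p = -1421653/633494.
Then q = ((-1167434) − 982·(-1421653/633494))/583050 = -1266043/633494.
Residuals: 406837/316747, 162225/633494, -486389/633494, -539309/633494, -49455/633494, 49627/316747; SSR = 969313/316747.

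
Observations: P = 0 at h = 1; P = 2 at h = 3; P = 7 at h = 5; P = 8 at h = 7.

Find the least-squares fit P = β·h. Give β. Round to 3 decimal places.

The normal equations are: 84·β = 97.
Hence β = 97 / 84 ≈ 1.15476.

β = 1.155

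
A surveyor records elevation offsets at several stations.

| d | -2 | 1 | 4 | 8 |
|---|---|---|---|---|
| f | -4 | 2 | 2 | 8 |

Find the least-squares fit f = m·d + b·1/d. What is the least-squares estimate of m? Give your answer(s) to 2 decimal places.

Forming XᵀX = [[85, 4]; [4, 85/64]] and Xᵀf = [82, 11/2]ᵀ gives XᵀX·[m, b]ᵀ = Xᵀf.
Δ = 85·(85/64) − 4² = 6201/64.
m = (82·(85/64) − 4·(11/2))/(6201/64) = 618/689; b = (85·(11/2) − 4·82)/(6201/64) = 992/689.

m = 0.90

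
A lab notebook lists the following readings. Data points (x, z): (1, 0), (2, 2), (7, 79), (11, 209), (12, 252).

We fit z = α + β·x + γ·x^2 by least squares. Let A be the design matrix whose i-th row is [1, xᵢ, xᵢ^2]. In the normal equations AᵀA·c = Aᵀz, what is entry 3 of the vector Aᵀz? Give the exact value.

65456

Entry 3 ↔ basis x^2, so (Aᵀz)_{3} = Σᵢ (x^2)·zᵢ = (1)·(0) + (4)·(2) + (49)·(79) + (121)·(209) + (144)·(252) = 65456.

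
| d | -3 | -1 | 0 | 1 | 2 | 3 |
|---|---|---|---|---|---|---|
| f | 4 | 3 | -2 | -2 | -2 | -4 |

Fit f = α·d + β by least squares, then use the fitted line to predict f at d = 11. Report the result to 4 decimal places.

f̂ = -15.1286

Setting ∂/∂α … = 0 gives: 24·α + 2·β = -33;  2·α + 6·β = -3.
(Σd·d = 24, Σd = 2, Σ1 = 6, Σd·f = -33, Σf = -3.)
Determinant 24·6 − 2² = 140.
α = ((-33)·6 − 2·(-3))/140 = -48/35; β = (24·(-3) − 2·(-33))/140 = -3/70.
At d = 11: f̂ = (-48/35)·(11) + (-3/70)·(1) = -1059/70.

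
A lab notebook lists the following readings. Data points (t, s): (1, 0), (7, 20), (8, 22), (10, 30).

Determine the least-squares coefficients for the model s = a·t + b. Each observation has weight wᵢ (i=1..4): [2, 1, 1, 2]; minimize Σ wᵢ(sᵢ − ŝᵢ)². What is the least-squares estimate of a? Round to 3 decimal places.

Normal-equation sums: Σwᵢ·t·t = 315, Σwᵢ·t = 37, Σwᵢ·1 = 6.
For MᵀWs: Σwᵢ·t·s = 916, Σwᵢ·s = 102.
So MᵀWM·[a, b]ᵀ = MᵀWs: [[315, 37]; [37, 6]]·[a, b]ᵀ = [916, 102]ᵀ.
Eliminating b: 6·(row 1) − 37·(row 2) gives 521·a = 6·916 − 37·102 = 1722, so a = 1722/521.
Then b = (102 − 37·(1722/521))/6 = -1762/521.

a = 3.305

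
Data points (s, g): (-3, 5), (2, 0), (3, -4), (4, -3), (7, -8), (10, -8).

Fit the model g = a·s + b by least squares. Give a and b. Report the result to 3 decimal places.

The normal equations are: 187·a + 23·b = -175;  23·a + 6·b = -18.
(Σs·s = 187, Σs = 23, Σ1 = 6, Σs·g = -175, Σg = -18.)
Eliminating b: 6·(row 1) − 23·(row 2) gives 593·a = 6·(-175) − 23·(-18) = -636, so a = -636/593.
Then b = ((-18) − 23·(-636/593))/6 = 659/593.

a = -1.073, b = 1.111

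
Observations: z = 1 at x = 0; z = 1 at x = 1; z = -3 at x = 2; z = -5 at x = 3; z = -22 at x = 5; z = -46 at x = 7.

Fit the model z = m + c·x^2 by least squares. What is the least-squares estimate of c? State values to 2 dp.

MᵀM·[m, c]ᵀ = Mᵀz reads: 6·m + 88·c = -74;  88·m + 3124·c = -2860.
det = 6·3124 − 88² = 11000.
m = ((-74)·3124 − 88·(-2860))/11000 = 233/125; c = (6·(-2860) − 88·(-74))/11000 = -121/125.

c = -0.97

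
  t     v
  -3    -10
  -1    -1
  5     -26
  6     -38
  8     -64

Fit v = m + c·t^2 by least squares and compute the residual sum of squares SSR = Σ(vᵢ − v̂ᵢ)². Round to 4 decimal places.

SSR = 2.7984

Normal-equation sums: Σ1 = 5, Σt^2 = 135, Σt^2·t^2 = 6099.
And Σv = -139, Σt^2·v = -6205.
AᵀA·[m, c]ᵀ = Aᵀv becomes [[5, 135]; [135, 6099]]·[m, c]ᵀ = [-139, -6205]ᵀ.
Δ = 5·6099 − 135² = 12270.
m = ((-139)·6099 − 135·(-6205))/12270 = -1681/2045; c = (5·(-6205) − 135·(-139))/12270 = -1226/1227.
Residuals: -379/2045, 5038/6135, -1217/6135, -2469/2045, 4723/6135; SSR = 17168/6135.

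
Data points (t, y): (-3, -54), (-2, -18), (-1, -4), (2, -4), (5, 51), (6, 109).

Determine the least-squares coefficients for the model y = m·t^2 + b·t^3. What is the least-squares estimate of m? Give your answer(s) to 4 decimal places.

m = -2.9401

Forming AᵀA = [[2035, 10657]; [10657, 63139]] and Aᵀy = [4621, 31493]ᵀ gives AᵀA·[m, b]ᵀ = Aᵀy.
Determinant 2035·63139 − 10657² = 14916216.
m = (4621·63139 − 10657·31493)/14916216 = -21927791/7458108; b = (2035·31493 − 10657·4621)/14916216 = 7421129/7458108.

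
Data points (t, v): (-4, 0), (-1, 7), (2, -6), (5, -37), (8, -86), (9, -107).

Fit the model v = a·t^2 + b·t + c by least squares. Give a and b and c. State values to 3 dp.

From the data, Σt^2·t^2 = 11555, Σt^2·t = 1309, Σt^2 = 191, Σt·t = 191, Σt = 19, Σ1 = 6.
Moment sums: Σt^2·v = -15113, Σt·v = -1855, Σv = -229.
Solving the 3×3 system (Gaussian elimination) gives a = -3799/3674, b = -56403/18370, c = 41081/9185.

a = -1.034, b = -3.070, c = 4.473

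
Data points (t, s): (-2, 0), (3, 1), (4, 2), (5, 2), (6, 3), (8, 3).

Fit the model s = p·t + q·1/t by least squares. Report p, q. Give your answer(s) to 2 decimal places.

p = 0.46, q = -1.27

XᵀX·[p, q]ᵀ = Xᵀs reads: 154·p + 6·q = 63;  6·p + (7301/14400)·q = 253/120.
(Σt·t = 154, Σt·1/t = 6, Σ1/t·1/t = 7301/14400, Σt·s = 63, Σ1/t·s = 253/120.)
Eliminating q: (7301/14400)·(row 1) − 6·(row 2) gives (302977/7200)·p = (7301/14400)·63 − 6·(253/120) = 30867/1600, so p = 277803/605954.
Then q = ((253/120) − 6·(277803/605954))/(7301/14400) = -383880/302977.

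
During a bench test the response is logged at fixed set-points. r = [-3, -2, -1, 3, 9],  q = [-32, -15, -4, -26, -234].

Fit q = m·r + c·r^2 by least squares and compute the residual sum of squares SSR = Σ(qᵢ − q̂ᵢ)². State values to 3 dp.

The normal equations are: 104·m + 720·c = -2054;  720·m + 6740·c = -19540.
(Σr·r = 104, Σr·r^2 = 720, Σr^2·r^2 = 6740, Σr·q = -2054, Σr^2·q = -19540.)
Δ = 104·6740 − 720² = 182560.
m = ((-2054)·6740 − 720·(-19540))/182560 = 803/652; c = (104·(-19540) − 720·(-2054))/182560 = -494/163.
Residuals: -671/652, -135/326, 171/652, -1577/652, 261/652; SSR = 2383/326.

SSR = 7.310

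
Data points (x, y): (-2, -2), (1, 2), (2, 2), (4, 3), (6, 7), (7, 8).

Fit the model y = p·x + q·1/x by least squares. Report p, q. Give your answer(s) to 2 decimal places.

p = 1.07, q = 0.40

Compute the Gram sums: Σx·x = 110, Σx·1/x = 6, Σ1/x·1/x = 11365/7056.
For Aᵀy: Σx·y = 120, Σ1/x·y = 593/84.
Determinant 110·(11365/7056) − 6² = 498067/3528.
p = (120·(11365/7056) − 6·(593/84))/(498067/3528) = 532464/498067; q = (110·(593/84) − 6·120)/(498067/3528) = 199500/498067.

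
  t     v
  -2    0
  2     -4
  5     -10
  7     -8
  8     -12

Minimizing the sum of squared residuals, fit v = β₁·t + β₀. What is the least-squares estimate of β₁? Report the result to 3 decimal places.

β₁ = -1.121

Setting ∂/∂β₁ … = 0 gives: 146·β₁ + 20·β₀ = -210;  20·β₁ + 5·β₀ = -34.
Eliminating β₀: 5·(row 1) − 20·(row 2) gives 330·β₁ = 5·(-210) − 20·(-34) = -370, so β₁ = -37/33.
Then β₀ = ((-34) − 20·(-37/33))/5 = -382/165.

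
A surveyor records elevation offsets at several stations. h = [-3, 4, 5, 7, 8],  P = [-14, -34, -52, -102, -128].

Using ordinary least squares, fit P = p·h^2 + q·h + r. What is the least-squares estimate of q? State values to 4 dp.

The normal system XᵀX·[p, q, r]ᵀ = XᵀP is [[7459, 1017, 163]; [1017, 163, 21]; [163, 21, 5]]·[p, q, r]ᵀ = [-15160, -2092, -330]ᵀ.
Solving the 3×3 system (Gaussian elimination) gives p = -29561/15616, q = -16027/15616, r = 173/7808.

q = -1.0263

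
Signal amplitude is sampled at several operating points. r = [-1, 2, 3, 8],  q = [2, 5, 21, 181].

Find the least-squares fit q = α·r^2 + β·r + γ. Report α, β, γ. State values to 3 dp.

Compute the Gram sums: Σr^2·r^2 = 4194, Σr^2·r = 546, Σr^2 = 78, Σr·r = 78, Σr = 12, Σ1 = 4.
Right-hand side: Σr^2·q = 11795, Σr·q = 1519, Σq = 209.
AᵀA·[α, β, γ]ᵀ = Aᵀq becomes [[4194, 546, 78]; [546, 78, 12]; [78, 12, 4]]·[α, β, γ]ᵀ = [11795, 1519, 209]ᵀ.
Inverting the 3×3 Gram matrix, [α, β, γ]ᵀ = [15305/4974, -4028/2487, -2398/829]ᵀ.

α = 3.077, β = -1.620, γ = -2.893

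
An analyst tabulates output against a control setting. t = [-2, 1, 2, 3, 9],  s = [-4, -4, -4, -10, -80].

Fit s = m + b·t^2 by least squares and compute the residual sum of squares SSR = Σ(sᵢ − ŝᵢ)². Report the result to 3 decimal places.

The normal equations are: 5·m + 99·b = -102;  99·m + 6675·b = -6606.
(Σ1 = 5, Σt^2 = 99, Σt^2·t^2 = 6675, Σs = -102, Σt^2·s = -6606.)
det = 5·6675 − 99² = 23574.
m = ((-102)·6675 − 99·(-6606))/23574 = -4476/3929; b = (5·(-6606) − 99·(-102))/23574 = -3822/3929.
Residuals: 4048/3929, -7418/3929, 4048/3929, -416/3929, -262/3929; SSR = 22408/3929.

SSR = 5.703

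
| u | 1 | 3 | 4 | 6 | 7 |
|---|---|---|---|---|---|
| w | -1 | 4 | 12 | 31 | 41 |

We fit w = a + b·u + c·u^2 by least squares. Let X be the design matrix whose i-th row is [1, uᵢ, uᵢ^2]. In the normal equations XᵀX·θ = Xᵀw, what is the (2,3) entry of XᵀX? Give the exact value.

651

Row 2 ↔ basis u, column 3 ↔ basis u^2, so (XᵀX)_{2,3} = Σᵢ (u)·(u^2) = (1)·(1) + (3)·(9) + (4)·(16) + (6)·(36) + (7)·(49) = 651.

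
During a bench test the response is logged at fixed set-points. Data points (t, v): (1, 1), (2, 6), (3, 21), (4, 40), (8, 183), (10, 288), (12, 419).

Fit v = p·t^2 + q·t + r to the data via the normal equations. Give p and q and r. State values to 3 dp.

The normal equations are: 35186·p + 3340·q + 338·r = 101702;  3340·p + 338·q + 40·r = 9608;  338·p + 40·q + 7·r = 958.
(Σt^2·t^2 = 35186, Σt^2·t = 3340, Σt^2 = 338, Σt·t = 338, Σt = 40, Σ1 = 7, Σt^2·v = 101702, Σt·v = 9608, Σv = 958.)
Row-reducing yields p = 427975/140601, q = -197654/140601, r = -97792/46867.

p = 3.044, q = -1.406, r = -2.087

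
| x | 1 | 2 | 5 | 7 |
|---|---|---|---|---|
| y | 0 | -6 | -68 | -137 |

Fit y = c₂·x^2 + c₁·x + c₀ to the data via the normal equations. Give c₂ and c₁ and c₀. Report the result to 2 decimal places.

Forming AᵀA = [[3043, 477, 79]; [477, 79, 15]; [79, 15, 4]] and Aᵀy = [-8437, -1311, -211]ᵀ gives AᵀA·[c₂, c₁, c₀]ᵀ = Aᵀy.
Row-reducing yields c₂ = -532/177, c₁ = 61/59, c₀ = 484/177.

c₂ = -3.01, c₁ = 1.03, c₀ = 2.73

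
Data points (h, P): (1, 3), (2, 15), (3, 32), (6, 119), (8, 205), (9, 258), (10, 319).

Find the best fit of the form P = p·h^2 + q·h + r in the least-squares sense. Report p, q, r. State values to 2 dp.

p = 2.99, q = 1.98, r = -1.33

From the data, Σh^2·h^2 = 22051, Σh^2·h = 2493, Σh^2 = 295, Σh·h = 295, Σh = 39, Σ1 = 7.
For AᵀP: Σh^2·P = 70553, Σh·P = 7995, ΣP = 951.
AᵀA·[p, q, r]ᵀ = AᵀP becomes [[22051, 2493, 295]; [2493, 295, 39]; [295, 39, 7]]·[p, q, r]ᵀ = [70553, 7995, 951]ᵀ.
Inverting the 3×3 Gram matrix, [p, q, r]ᵀ = [136166/45489, 30029/15163, -60332/45489]ᵀ.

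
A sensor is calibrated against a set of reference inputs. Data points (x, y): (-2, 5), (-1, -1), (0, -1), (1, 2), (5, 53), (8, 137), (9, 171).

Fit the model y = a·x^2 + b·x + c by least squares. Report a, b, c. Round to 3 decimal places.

a = 2.038, b = 0.880, c = -1.467

Compute the Gram sums: Σx^2·x^2 = 11300, Σx^2·x = 1358, Σx^2 = 176, Σx·x = 176, Σx = 20, Σ1 = 7.
And Σx^2·y = 23965, Σx·y = 2893, Σy = 366.
So MᵀM·[a, b, c]ᵀ = Mᵀy: [[11300, 1358, 176]; [1358, 176, 20]; [176, 20, 7]]·[a, b, c]ᵀ = [23965, 2893, 366]ᵀ.
Inverting the 3×3 Gram matrix, [a, b, c]ᵀ = [204121/100166, 88195/100166, -73460/50083]ᵀ.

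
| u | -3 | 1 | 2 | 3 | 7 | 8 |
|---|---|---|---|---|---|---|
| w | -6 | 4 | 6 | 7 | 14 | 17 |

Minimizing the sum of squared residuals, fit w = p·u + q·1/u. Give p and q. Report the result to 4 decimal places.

The normal system XᵀX·[p, q]ᵀ = Xᵀw is [[136, 6]; [6, 42569/28224]]·[p, q]ᵀ = [289, 371/24]ᵀ.
Δ = 136·(42569/28224) − 6² = 596665/3528.
p = (289·(42569/28224) − 6·(371/24))/(596665/3528) = 1936933/954664; q = (136·(371/24) − 6·289)/(596665/3528) = 259896/119333.

p = 2.0289, q = 2.1779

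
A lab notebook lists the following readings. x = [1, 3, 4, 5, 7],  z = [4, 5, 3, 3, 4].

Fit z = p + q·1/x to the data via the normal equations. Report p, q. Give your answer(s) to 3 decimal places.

Sums needed: Σ1 = 5, Σ1/x = 809/420, Σ1/x·1/x = 217681/176400.
Moment sums: Σz = 19, Σ1/x·z = 3187/420.
Normal equations: [[5, 809/420]; [809/420, 217681/176400]]·[p, q]ᵀ = [19, 3187/420]ᵀ.
Δ = 5·(217681/176400) − (809/420)² = 108481/44100.
p = (19·(217681/176400) − (809/420)·(3187/420))/(108481/44100) = 389414/108481; q = (5·(3187/420) − (809/420)·19)/(108481/44100) = 59220/108481.

p = 3.590, q = 0.546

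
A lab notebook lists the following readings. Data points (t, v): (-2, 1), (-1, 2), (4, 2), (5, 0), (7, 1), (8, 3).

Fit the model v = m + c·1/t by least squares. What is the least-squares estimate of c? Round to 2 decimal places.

c = -0.24

Entries of XᵀX: Σ1 = 6, Σ1/t = -219/280, Σ1/t·1/t = 108861/78400.
Moment sums: Σv = 9, Σ1/t·v = -83/56.
Δ = 6·(108861/78400) − (-219/280)² = 121041/15680.
m = (9·(108861/78400) − (-219/280)·(-83/56))/(121041/15680) = 296288/201735; c = (6·(-83/56) − (-219/280)·9)/(121041/15680) = -9688/40347.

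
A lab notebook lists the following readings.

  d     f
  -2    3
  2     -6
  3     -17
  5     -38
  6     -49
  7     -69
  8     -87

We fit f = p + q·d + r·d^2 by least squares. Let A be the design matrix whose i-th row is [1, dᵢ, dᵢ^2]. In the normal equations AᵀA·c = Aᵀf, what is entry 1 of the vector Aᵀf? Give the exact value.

-263

Entry 1 ↔ basis 1, so (Aᵀf)_{1} = Σᵢ fᵢ = (1)·(3) + (1)·(-6) + (1)·(-17) + (1)·(-38) + (1)·(-49) + (1)·(-69) + (1)·(-87) = -263.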